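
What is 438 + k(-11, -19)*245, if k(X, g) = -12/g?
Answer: 11262/19 ≈ 592.74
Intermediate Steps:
438 + k(-11, -19)*245 = 438 - 12/(-19)*245 = 438 - 12*(-1/19)*245 = 438 + (12/19)*245 = 438 + 2940/19 = 11262/19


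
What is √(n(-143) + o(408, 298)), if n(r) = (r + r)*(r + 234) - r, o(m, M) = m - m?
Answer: I*√25883 ≈ 160.88*I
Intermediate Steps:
o(m, M) = 0
n(r) = -r + 2*r*(234 + r) (n(r) = (2*r)*(234 + r) - r = 2*r*(234 + r) - r = -r + 2*r*(234 + r))
√(n(-143) + o(408, 298)) = √(-143*(467 + 2*(-143)) + 0) = √(-143*(467 - 286) + 0) = √(-143*181 + 0) = √(-25883 + 0) = √(-25883) = I*√25883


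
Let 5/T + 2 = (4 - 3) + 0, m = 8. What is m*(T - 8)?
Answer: -104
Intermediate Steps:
T = -5 (T = 5/(-2 + ((4 - 3) + 0)) = 5/(-2 + (1 + 0)) = 5/(-2 + 1) = 5/(-1) = 5*(-1) = -5)
m*(T - 8) = 8*(-5 - 8) = 8*(-13) = -104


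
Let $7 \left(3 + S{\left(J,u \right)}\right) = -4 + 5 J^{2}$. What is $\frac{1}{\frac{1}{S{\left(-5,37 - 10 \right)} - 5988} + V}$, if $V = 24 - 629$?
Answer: $- \frac{41816}{25298687} \approx -0.0016529$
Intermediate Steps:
$V = -605$ ($V = 24 - 629 = -605$)
$S{\left(J,u \right)} = - \frac{25}{7} + \frac{5 J^{2}}{7}$ ($S{\left(J,u \right)} = -3 + \frac{-4 + 5 J^{2}}{7} = -3 + \left(- \frac{4}{7} + \frac{5 J^{2}}{7}\right) = - \frac{25}{7} + \frac{5 J^{2}}{7}$)
$\frac{1}{\frac{1}{S{\left(-5,37 - 10 \right)} - 5988} + V} = \frac{1}{\frac{1}{\left(- \frac{25}{7} + \frac{5 \left(-5\right)^{2}}{7}\right) - 5988} - 605} = \frac{1}{\frac{1}{\left(- \frac{25}{7} + \frac{5}{7} \cdot 25\right) - 5988} - 605} = \frac{1}{\frac{1}{\left(- \frac{25}{7} + \frac{125}{7}\right) - 5988} - 605} = \frac{1}{\frac{1}{\frac{100}{7} - 5988} - 605} = \frac{1}{\frac{1}{- \frac{41816}{7}} - 605} = \frac{1}{- \frac{7}{41816} - 605} = \frac{1}{- \frac{25298687}{41816}} = - \frac{41816}{25298687}$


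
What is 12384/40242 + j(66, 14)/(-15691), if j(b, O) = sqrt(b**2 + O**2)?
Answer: 2064/6707 - 2*sqrt(1138)/15691 ≈ 0.30344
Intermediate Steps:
j(b, O) = sqrt(O**2 + b**2)
12384/40242 + j(66, 14)/(-15691) = 12384/40242 + sqrt(14**2 + 66**2)/(-15691) = 12384*(1/40242) + sqrt(196 + 4356)*(-1/15691) = 2064/6707 + sqrt(4552)*(-1/15691) = 2064/6707 + (2*sqrt(1138))*(-1/15691) = 2064/6707 - 2*sqrt(1138)/15691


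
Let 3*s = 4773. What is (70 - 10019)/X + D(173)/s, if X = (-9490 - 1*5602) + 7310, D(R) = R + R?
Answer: 18521431/12381162 ≈ 1.4959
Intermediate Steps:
D(R) = 2*R
s = 1591 (s = (⅓)*4773 = 1591)
X = -7782 (X = (-9490 - 5602) + 7310 = -15092 + 7310 = -7782)
(70 - 10019)/X + D(173)/s = (70 - 10019)/(-7782) + (2*173)/1591 = -9949*(-1/7782) + 346*(1/1591) = 9949/7782 + 346/1591 = 18521431/12381162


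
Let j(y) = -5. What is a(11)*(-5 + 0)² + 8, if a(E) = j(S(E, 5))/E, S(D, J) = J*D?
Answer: -37/11 ≈ -3.3636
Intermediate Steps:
S(D, J) = D*J
a(E) = -5/E
a(11)*(-5 + 0)² + 8 = (-5/11)*(-5 + 0)² + 8 = -5*1/11*(-5)² + 8 = -5/11*25 + 8 = -125/11 + 8 = -37/11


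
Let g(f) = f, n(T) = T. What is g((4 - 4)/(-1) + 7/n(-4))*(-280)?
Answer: 490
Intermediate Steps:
g((4 - 4)/(-1) + 7/n(-4))*(-280) = ((4 - 4)/(-1) + 7/(-4))*(-280) = (0*(-1) + 7*(-¼))*(-280) = (0 - 7/4)*(-280) = -7/4*(-280) = 490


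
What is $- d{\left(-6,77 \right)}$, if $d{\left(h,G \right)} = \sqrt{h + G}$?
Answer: $- \sqrt{71} \approx -8.4261$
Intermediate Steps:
$d{\left(h,G \right)} = \sqrt{G + h}$
$- d{\left(-6,77 \right)} = - \sqrt{77 - 6} = - \sqrt{71}$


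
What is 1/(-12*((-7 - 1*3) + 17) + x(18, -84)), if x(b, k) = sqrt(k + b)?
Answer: -14/1187 - I*sqrt(66)/7122 ≈ -0.011794 - 0.0011407*I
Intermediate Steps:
x(b, k) = sqrt(b + k)
1/(-12*((-7 - 1*3) + 17) + x(18, -84)) = 1/(-12*((-7 - 1*3) + 17) + sqrt(18 - 84)) = 1/(-12*((-7 - 3) + 17) + sqrt(-66)) = 1/(-12*(-10 + 17) + I*sqrt(66)) = 1/(-12*7 + I*sqrt(66)) = 1/(-84 + I*sqrt(66))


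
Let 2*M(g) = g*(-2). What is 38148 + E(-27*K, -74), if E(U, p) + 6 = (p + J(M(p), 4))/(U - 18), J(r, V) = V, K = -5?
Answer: 4462544/117 ≈ 38141.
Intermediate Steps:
M(g) = -g (M(g) = (g*(-2))/2 = (-2*g)/2 = -g)
E(U, p) = -6 + (4 + p)/(-18 + U) (E(U, p) = -6 + (p + 4)/(U - 18) = -6 + (4 + p)/(-18 + U))
38148 + E(-27*K, -74) = 38148 + (112 - 74 - (-162)*(-5))/(-18 - 27*(-5)) = 38148 + (112 - 74 - 6*135)/(-18 + 135) = 38148 + (112 - 74 - 810)/117 = 38148 + (1/117)*(-772) = 38148 - 772/117 = 4462544/117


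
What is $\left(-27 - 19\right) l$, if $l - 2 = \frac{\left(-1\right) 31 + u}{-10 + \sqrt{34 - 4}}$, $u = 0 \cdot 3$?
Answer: $- \frac{2070}{7} - \frac{713 \sqrt{30}}{35} \approx -407.29$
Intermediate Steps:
$u = 0$
$l = 2 - \frac{31}{-10 + \sqrt{30}}$ ($l = 2 + \frac{\left(-1\right) 31 + 0}{-10 + \sqrt{34 - 4}} = 2 + \frac{-31 + 0}{-10 + \sqrt{30}} = 2 - \frac{31}{-10 + \sqrt{30}} \approx 8.8542$)
$\left(-27 - 19\right) l = \left(-27 - 19\right) \left(\frac{45}{7} + \frac{31 \sqrt{30}}{70}\right) = - 46 \left(\frac{45}{7} + \frac{31 \sqrt{30}}{70}\right) = - \frac{2070}{7} - \frac{713 \sqrt{30}}{35}$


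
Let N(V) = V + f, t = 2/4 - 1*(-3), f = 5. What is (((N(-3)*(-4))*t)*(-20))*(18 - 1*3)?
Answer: 8400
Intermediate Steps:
t = 7/2 (t = 2*(1/4) + 3 = 1/2 + 3 = 7/2 ≈ 3.5000)
N(V) = 5 + V (N(V) = V + 5 = 5 + V)
(((N(-3)*(-4))*t)*(-20))*(18 - 1*3) = ((((5 - 3)*(-4))*(7/2))*(-20))*(18 - 1*3) = (((2*(-4))*(7/2))*(-20))*(18 - 3) = (-8*7/2*(-20))*15 = -28*(-20)*15 = 560*15 = 8400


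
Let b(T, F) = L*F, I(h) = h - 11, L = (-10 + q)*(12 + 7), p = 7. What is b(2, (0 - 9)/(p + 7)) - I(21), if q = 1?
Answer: 1399/14 ≈ 99.929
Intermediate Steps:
L = -171 (L = (-10 + 1)*(12 + 7) = -9*19 = -171)
I(h) = -11 + h
b(T, F) = -171*F
b(2, (0 - 9)/(p + 7)) - I(21) = -171*(0 - 9)/(7 + 7) - (-11 + 21) = -(-1539)/14 - 1*10 = -(-1539)/14 - 10 = -171*(-9/14) - 10 = 1539/14 - 10 = 1399/14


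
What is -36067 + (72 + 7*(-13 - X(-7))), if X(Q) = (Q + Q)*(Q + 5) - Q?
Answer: -36331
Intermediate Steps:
X(Q) = -Q + 2*Q*(5 + Q) (X(Q) = (2*Q)*(5 + Q) - Q = 2*Q*(5 + Q) - Q = -Q + 2*Q*(5 + Q))
-36067 + (72 + 7*(-13 - X(-7))) = -36067 + (72 + 7*(-13 - (-7)*(9 + 2*(-7)))) = -36067 + (72 + 7*(-13 - (-7)*(9 - 14))) = -36067 + (72 + 7*(-13 - (-7)*(-5))) = -36067 + (72 + 7*(-13 - 1*35)) = -36067 + (72 + 7*(-13 - 35)) = -36067 + (72 + 7*(-48)) = -36067 + (72 - 336) = -36067 - 264 = -36331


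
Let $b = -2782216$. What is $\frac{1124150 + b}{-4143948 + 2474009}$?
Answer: $\frac{53486}{53869} \approx 0.99289$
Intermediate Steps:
$\frac{1124150 + b}{-4143948 + 2474009} = \frac{1124150 - 2782216}{-4143948 + 2474009} = - \frac{1658066}{-1669939} = \left(-1658066\right) \left(- \frac{1}{1669939}\right) = \frac{53486}{53869}$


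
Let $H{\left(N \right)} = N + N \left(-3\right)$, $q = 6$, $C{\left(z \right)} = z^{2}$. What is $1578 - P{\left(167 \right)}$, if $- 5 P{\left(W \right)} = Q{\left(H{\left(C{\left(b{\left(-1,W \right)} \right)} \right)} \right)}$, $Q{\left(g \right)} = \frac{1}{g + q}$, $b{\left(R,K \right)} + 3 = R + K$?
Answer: $\frac{419211479}{265660} \approx 1578.0$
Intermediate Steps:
$b{\left(R,K \right)} = -3 + K + R$ ($b{\left(R,K \right)} = -3 + \left(R + K\right) = -3 + \left(K + R\right) = -3 + K + R$)
$H{\left(N \right)} = - 2 N$ ($H{\left(N \right)} = N - 3 N = - 2 N$)
$Q{\left(g \right)} = \frac{1}{6 + g}$ ($Q{\left(g \right)} = \frac{1}{g + 6} = \frac{1}{6 + g}$)
$P{\left(W \right)} = - \frac{1}{5 \left(6 - 2 \left(-4 + W\right)^{2}\right)}$ ($P{\left(W \right)} = - \frac{1}{5 \left(6 - 2 \left(-3 + W - 1\right)^{2}\right)} = - \frac{1}{5 \left(6 - 2 \left(-4 + W\right)^{2}\right)}$)
$1578 - P{\left(167 \right)} = 1578 - \frac{1}{10 \left(-3 + \left(4 - 167\right)^{2}\right)} = 1578 - \frac{1}{10 \left(-3 + \left(-163\right)^{2}\right)} = 1578 - \frac{1}{10 \left(-3 + 26569\right)} = 1578 - \frac{1}{10 \cdot 26566} = 1578 - \frac{1}{10} \cdot \frac{1}{26566} = 1578 - \frac{1}{265660} = \frac{419211479}{265660}$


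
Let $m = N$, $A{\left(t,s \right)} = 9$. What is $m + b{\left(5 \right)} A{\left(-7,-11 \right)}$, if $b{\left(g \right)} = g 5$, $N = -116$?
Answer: $109$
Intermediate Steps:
$m = -116$
$b{\left(g \right)} = 5 g$
$m + b{\left(5 \right)} A{\left(-7,-11 \right)} = -116 + 5 \cdot 5 \cdot 9 = -116 + 25 \cdot 9 = -116 + 225 = 109$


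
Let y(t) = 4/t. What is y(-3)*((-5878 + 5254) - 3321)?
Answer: 5260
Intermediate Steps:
y(-3)*((-5878 + 5254) - 3321) = (4/(-3))*((-5878 + 5254) - 3321) = (4*(-⅓))*(-624 - 3321) = -4/3*(-3945) = 5260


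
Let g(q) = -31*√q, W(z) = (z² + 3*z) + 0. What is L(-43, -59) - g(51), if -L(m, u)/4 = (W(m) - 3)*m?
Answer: 295324 + 31*√51 ≈ 2.9555e+5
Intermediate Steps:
W(z) = z² + 3*z
L(m, u) = -4*m*(-3 + m*(3 + m)) (L(m, u) = -4*(m*(3 + m) - 3)*m = -4*(-3 + m*(3 + m))*m = -4*m*(-3 + m*(3 + m)))
L(-43, -59) - g(51) = -4*(-43)*(-3 - 43*(3 - 43)) - (-31)*√51 = -4*(-43)*(-3 - 43*(-40)) + 31*√51 = -4*(-43)*(-3 + 1720) + 31*√51 = -4*(-43)*1717 + 31*√51 = 295324 + 31*√51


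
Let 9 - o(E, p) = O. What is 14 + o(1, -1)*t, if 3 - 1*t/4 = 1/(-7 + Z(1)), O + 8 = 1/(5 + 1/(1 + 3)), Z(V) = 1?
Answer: 14296/63 ≈ 226.92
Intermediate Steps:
O = -164/21 (O = -8 + 1/(5 + 1/(1 + 3)) = -8 + 1/(5 + 1/4) = -8 + 1/(5 + ¼) = -8 + 1/(21/4) = -8 + 4/21 = -164/21 ≈ -7.8095)
o(E, p) = 353/21 (o(E, p) = 9 - 1*(-164/21) = 9 + 164/21 = 353/21)
t = 38/3 (t = 12 - 4/(-7 + 1) = 12 - 4/(-6) = 12 - 4*(-⅙) = 12 + ⅔ = 38/3 ≈ 12.667)
14 + o(1, -1)*t = 14 + (353/21)*(38/3) = 14 + 13414/63 = 14296/63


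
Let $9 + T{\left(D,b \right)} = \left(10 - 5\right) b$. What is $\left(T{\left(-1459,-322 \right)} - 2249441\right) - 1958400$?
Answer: $-4209460$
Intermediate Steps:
$T{\left(D,b \right)} = -9 + 5 b$ ($T{\left(D,b \right)} = -9 + \left(10 - 5\right) b = -9 + 5 b$)
$\left(T{\left(-1459,-322 \right)} - 2249441\right) - 1958400 = \left(\left(-9 + 5 \left(-322\right)\right) - 2249441\right) - 1958400 = \left(\left(-9 - 1610\right) - 2249441\right) - 1958400 = \left(-1619 - 2249441\right) - 1958400 = -2251060 - 1958400 = -4209460$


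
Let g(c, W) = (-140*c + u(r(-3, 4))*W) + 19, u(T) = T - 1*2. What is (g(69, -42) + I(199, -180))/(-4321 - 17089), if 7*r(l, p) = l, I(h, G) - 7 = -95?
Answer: 9627/21410 ≈ 0.44965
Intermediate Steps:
I(h, G) = -88 (I(h, G) = 7 - 95 = -88)
r(l, p) = l/7
u(T) = -2 + T (u(T) = T - 2 = -2 + T)
g(c, W) = 19 - 140*c - 17*W/7 (g(c, W) = (-140*c + (-2 + (⅐)*(-3))*W) + 19 = (-140*c + (-2 - 3/7)*W) + 19 = (-140*c - 17*W/7) + 19 = 19 - 140*c - 17*W/7)
(g(69, -42) + I(199, -180))/(-4321 - 17089) = ((19 - 140*69 - 17/7*(-42)) - 88)/(-4321 - 17089) = ((19 - 9660 + 102) - 88)/(-21410) = (-9539 - 88)*(-1/21410) = -9627*(-1/21410) = 9627/21410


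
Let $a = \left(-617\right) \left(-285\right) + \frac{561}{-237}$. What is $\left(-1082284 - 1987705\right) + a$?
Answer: $- \frac{228637563}{79} \approx -2.8941 \cdot 10^{6}$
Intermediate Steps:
$a = \frac{13891568}{79}$ ($a = 175845 + 561 \left(- \frac{1}{237}\right) = 175845 - \frac{187}{79} = \frac{13891568}{79} \approx 1.7584 \cdot 10^{5}$)
$\left(-1082284 - 1987705\right) + a = \left(-1082284 - 1987705\right) + \frac{13891568}{79} = -3069989 + \frac{13891568}{79} = - \frac{228637563}{79}$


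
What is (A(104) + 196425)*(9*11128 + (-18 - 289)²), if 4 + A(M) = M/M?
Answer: 38184633222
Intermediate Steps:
A(M) = -3 (A(M) = -4 + M/M = -4 + 1 = -3)
(A(104) + 196425)*(9*11128 + (-18 - 289)²) = (-3 + 196425)*(9*11128 + (-18 - 289)²) = 196422*(100152 + (-307)²) = 196422*(100152 + 94249) = 196422*194401 = 38184633222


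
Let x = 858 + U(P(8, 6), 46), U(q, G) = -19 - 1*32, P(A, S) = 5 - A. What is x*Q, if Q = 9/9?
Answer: 807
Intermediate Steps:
U(q, G) = -51 (U(q, G) = -19 - 32 = -51)
x = 807 (x = 858 - 51 = 807)
Q = 1 (Q = 9*(⅑) = 1)
x*Q = 807*1 = 807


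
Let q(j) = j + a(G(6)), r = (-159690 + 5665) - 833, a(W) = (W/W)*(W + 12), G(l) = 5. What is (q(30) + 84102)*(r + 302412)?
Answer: 12416521546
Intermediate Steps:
a(W) = 12 + W (a(W) = 1*(12 + W) = 12 + W)
r = -154858 (r = -154025 - 833 = -154858)
q(j) = 17 + j (q(j) = j + (12 + 5) = j + 17 = 17 + j)
(q(30) + 84102)*(r + 302412) = ((17 + 30) + 84102)*(-154858 + 302412) = (47 + 84102)*147554 = 84149*147554 = 12416521546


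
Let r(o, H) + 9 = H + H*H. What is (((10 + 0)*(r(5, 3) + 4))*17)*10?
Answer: 11900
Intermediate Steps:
r(o, H) = -9 + H + H² (r(o, H) = -9 + (H + H*H) = -9 + (H + H²) = -9 + H + H²)
(((10 + 0)*(r(5, 3) + 4))*17)*10 = (((10 + 0)*((-9 + 3 + 3²) + 4))*17)*10 = ((10*((-9 + 3 + 9) + 4))*17)*10 = ((10*(3 + 4))*17)*10 = ((10*7)*17)*10 = (70*17)*10 = 1190*10 = 11900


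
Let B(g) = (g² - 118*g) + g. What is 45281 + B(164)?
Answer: 52989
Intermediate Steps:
B(g) = g² - 117*g
45281 + B(164) = 45281 + 164*(-117 + 164) = 45281 + 164*47 = 45281 + 7708 = 52989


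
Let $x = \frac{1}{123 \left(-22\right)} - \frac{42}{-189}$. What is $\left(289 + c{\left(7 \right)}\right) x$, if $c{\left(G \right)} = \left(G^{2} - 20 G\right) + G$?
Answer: $\frac{9005}{198} \approx 45.48$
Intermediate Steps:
$c{\left(G \right)} = G^{2} - 19 G$
$x = \frac{1801}{8118}$ ($x = \frac{1}{123} \left(- \frac{1}{22}\right) - - \frac{2}{9} = - \frac{1}{2706} + \frac{2}{9} = \frac{1801}{8118} \approx 0.22185$)
$\left(289 + c{\left(7 \right)}\right) x = \left(289 + 7 \left(-19 + 7\right)\right) \frac{1801}{8118} = \left(289 + 7 \left(-12\right)\right) \frac{1801}{8118} = \left(289 - 84\right) \frac{1801}{8118} = 205 \cdot \frac{1801}{8118} = \frac{9005}{198}$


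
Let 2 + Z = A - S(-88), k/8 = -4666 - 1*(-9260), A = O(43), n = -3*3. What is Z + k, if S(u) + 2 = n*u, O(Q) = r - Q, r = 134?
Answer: 36051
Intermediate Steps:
O(Q) = 134 - Q
n = -9
A = 91 (A = 134 - 1*43 = 134 - 43 = 91)
S(u) = -2 - 9*u
k = 36752 (k = 8*(-4666 - 1*(-9260)) = 8*(-4666 + 9260) = 8*4594 = 36752)
Z = -701 (Z = -2 + (91 - (-2 - 9*(-88))) = -2 + (91 - (-2 + 792)) = -2 + (91 - 1*790) = -2 + (91 - 790) = -2 - 699 = -701)
Z + k = -701 + 36752 = 36051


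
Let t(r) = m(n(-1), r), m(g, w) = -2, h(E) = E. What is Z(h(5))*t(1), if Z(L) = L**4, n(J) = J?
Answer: -1250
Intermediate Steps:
t(r) = -2
Z(h(5))*t(1) = 5**4*(-2) = 625*(-2) = -1250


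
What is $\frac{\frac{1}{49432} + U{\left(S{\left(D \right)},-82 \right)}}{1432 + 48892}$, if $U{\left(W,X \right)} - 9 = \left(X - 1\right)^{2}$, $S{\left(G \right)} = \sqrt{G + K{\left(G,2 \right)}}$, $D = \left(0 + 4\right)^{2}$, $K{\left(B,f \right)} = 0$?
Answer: $\frac{340981937}{2487615968} \approx 0.13707$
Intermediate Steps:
$D = 16$ ($D = 4^{2} = 16$)
$S{\left(G \right)} = \sqrt{G}$ ($S{\left(G \right)} = \sqrt{G + 0} = \sqrt{G}$)
$U{\left(W,X \right)} = 9 + \left(-1 + X\right)^{2}$ ($U{\left(W,X \right)} = 9 + \left(X - 1\right)^{2} = 9 + \left(-1 + X\right)^{2}$)
$\frac{\frac{1}{49432} + U{\left(S{\left(D \right)},-82 \right)}}{1432 + 48892} = \frac{\frac{1}{49432} + \left(9 + \left(-1 - 82\right)^{2}\right)}{1432 + 48892} = \frac{\frac{1}{49432} + \left(9 + \left(-83\right)^{2}\right)}{50324} = \left(\frac{1}{49432} + \left(9 + 6889\right)\right) \frac{1}{50324} = \left(\frac{1}{49432} + 6898\right) \frac{1}{50324} = \frac{340981937}{49432} \cdot \frac{1}{50324} = \frac{340981937}{2487615968}$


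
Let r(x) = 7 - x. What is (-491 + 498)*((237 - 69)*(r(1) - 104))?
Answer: -115248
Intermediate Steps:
(-491 + 498)*((237 - 69)*(r(1) - 104)) = (-491 + 498)*((237 - 69)*((7 - 1*1) - 104)) = 7*(168*((7 - 1) - 104)) = 7*(168*(6 - 104)) = 7*(168*(-98)) = 7*(-16464) = -115248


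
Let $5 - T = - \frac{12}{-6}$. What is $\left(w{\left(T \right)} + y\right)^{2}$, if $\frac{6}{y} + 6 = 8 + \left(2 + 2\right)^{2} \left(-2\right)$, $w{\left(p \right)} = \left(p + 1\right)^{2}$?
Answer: $\frac{6241}{25} \approx 249.64$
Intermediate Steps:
$T = 3$ ($T = 5 - - \frac{12}{-6} = 5 - \left(-12\right) \left(- \frac{1}{6}\right) = 5 - 2 = 3$)
$w{\left(p \right)} = \left(1 + p\right)^{2}$
$y = - \frac{1}{5}$ ($y = \frac{6}{-6 + \left(8 + \left(2 + 2\right)^{2} \left(-2\right)\right)} = \frac{6}{-6 + \left(8 + 4^{2} \left(-2\right)\right)} = \frac{6}{-6 + \left(8 + 16 \left(-2\right)\right)} = \frac{6}{-6 + \left(8 - 32\right)} = \frac{6}{-6 - 24} = \frac{6}{-30} = 6 \left(- \frac{1}{30}\right) = - \frac{1}{5} \approx -0.2$)
$\left(w{\left(T \right)} + y\right)^{2} = \left(\left(1 + 3\right)^{2} - \frac{1}{5}\right)^{2} = \left(4^{2} - \frac{1}{5}\right)^{2} = \left(16 - \frac{1}{5}\right)^{2} = \left(\frac{79}{5}\right)^{2} = \frac{6241}{25}$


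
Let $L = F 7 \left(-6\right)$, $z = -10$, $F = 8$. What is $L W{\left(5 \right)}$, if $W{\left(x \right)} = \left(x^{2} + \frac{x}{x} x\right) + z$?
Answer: $-6720$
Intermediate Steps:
$W{\left(x \right)} = -10 + x + x^{2}$ ($W{\left(x \right)} = \left(x^{2} + \frac{x}{x} x\right) - 10 = \left(x^{2} + 1 x\right) - 10 = \left(x^{2} + x\right) - 10 = \left(x + x^{2}\right) - 10 = -10 + x + x^{2}$)
$L = -336$ ($L = 8 \cdot 7 \left(-6\right) = 56 \left(-6\right) = -336$)
$L W{\left(5 \right)} = - 336 \left(-10 + 5 + 5^{2}\right) = - 336 \left(-10 + 5 + 25\right) = \left(-336\right) 20 = -6720$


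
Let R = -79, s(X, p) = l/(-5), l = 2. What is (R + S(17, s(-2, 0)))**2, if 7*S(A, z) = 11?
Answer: 293764/49 ≈ 5995.2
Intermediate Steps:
s(X, p) = -2/5 (s(X, p) = 2/(-5) = 2*(-1/5) = -2/5)
S(A, z) = 11/7 (S(A, z) = (1/7)*11 = 11/7)
(R + S(17, s(-2, 0)))**2 = (-79 + 11/7)**2 = (-542/7)**2 = 293764/49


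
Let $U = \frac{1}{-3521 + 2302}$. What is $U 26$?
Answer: $- \frac{26}{1219} \approx -0.021329$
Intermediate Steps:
$U = - \frac{1}{1219}$ ($U = \frac{1}{-1219} = - \frac{1}{1219} \approx -0.00082034$)
$U 26 = \left(- \frac{1}{1219}\right) 26 = - \frac{26}{1219}$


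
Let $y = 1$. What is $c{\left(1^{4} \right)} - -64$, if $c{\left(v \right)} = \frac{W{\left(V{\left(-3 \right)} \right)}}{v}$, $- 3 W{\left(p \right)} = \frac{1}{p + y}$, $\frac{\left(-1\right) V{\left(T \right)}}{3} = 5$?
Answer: $\frac{2689}{42} \approx 64.024$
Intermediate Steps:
$V{\left(T \right)} = -15$ ($V{\left(T \right)} = \left(-3\right) 5 = -15$)
$W{\left(p \right)} = - \frac{1}{3 \left(1 + p\right)}$ ($W{\left(p \right)} = - \frac{1}{3 \left(p + 1\right)} = - \frac{1}{3 \left(1 + p\right)}$)
$c{\left(v \right)} = \frac{1}{42 v}$ ($c{\left(v \right)} = \frac{\left(-1\right) \frac{1}{3 + 3 \left(-15\right)}}{v} = \frac{\left(-1\right) \frac{1}{3 - 45}}{v} = \frac{\left(-1\right) \frac{1}{-42}}{v} = \frac{\left(-1\right) \left(- \frac{1}{42}\right)}{v} = \frac{1}{42 v}$)
$c{\left(1^{4} \right)} - -64 = \frac{1}{42 \cdot 1^{4}} - -64 = \frac{1}{42 \cdot 1} + 64 = \frac{1}{42} \cdot 1 + 64 = \frac{1}{42} + 64 = \frac{2689}{42}$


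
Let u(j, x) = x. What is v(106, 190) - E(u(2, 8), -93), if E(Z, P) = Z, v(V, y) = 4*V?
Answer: 416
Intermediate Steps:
v(106, 190) - E(u(2, 8), -93) = 4*106 - 1*8 = 424 - 8 = 416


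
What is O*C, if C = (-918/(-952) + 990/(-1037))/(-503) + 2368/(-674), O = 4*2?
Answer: -34585083790/1230480349 ≈ -28.107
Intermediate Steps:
O = 8
C = -17292541895/4921921396 (C = (-918*(-1/952) + 990*(-1/1037))*(-1/503) + 2368*(-1/674) = (27/28 - 990/1037)*(-1/503) - 1184/337 = (279/29036)*(-1/503) - 1184/337 = -279/14605108 - 1184/337 = -17292541895/4921921396 ≈ -3.5134)
O*C = 8*(-17292541895/4921921396) = -34585083790/1230480349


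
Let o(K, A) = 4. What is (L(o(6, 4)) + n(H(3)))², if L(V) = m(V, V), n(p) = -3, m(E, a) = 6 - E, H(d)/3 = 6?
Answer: 1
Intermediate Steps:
H(d) = 18 (H(d) = 3*6 = 18)
L(V) = 6 - V
(L(o(6, 4)) + n(H(3)))² = ((6 - 1*4) - 3)² = ((6 - 4) - 3)² = (2 - 3)² = (-1)² = 1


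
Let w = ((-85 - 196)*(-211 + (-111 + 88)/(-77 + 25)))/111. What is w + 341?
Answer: 5044921/5772 ≈ 874.03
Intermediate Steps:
w = 3076669/5772 (w = -281*(-211 - 23/(-52))*(1/111) = -281*(-211 - 23*(-1/52))*(1/111) = -281*(-211 + 23/52)*(1/111) = -281*(-10949/52)*(1/111) = (3076669/52)*(1/111) = 3076669/5772 ≈ 533.03)
w + 341 = 3076669/5772 + 341 = 5044921/5772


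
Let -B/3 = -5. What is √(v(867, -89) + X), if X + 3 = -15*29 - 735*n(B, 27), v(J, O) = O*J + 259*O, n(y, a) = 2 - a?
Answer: I*√82277 ≈ 286.84*I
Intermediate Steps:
B = 15 (B = -3*(-5) = 15)
v(J, O) = 259*O + J*O (v(J, O) = J*O + 259*O = 259*O + J*O)
X = 17937 (X = -3 + (-15*29 - 735*(2 - 1*27)) = -3 + (-435 - 735*(2 - 27)) = -3 + (-435 - 735*(-25)) = -3 + (-435 + 18375) = -3 + 17940 = 17937)
√(v(867, -89) + X) = √(-89*(259 + 867) + 17937) = √(-89*1126 + 17937) = √(-100214 + 17937) = √(-82277) = I*√82277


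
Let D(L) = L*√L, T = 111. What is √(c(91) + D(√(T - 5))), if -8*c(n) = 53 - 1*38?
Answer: √(-30 + 16*106^(¾))/4 ≈ 5.5821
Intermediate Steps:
D(L) = L^(3/2)
c(n) = -15/8 (c(n) = -(53 - 1*38)/8 = -(53 - 38)/8 = -⅛*15 = -15/8)
√(c(91) + D(√(T - 5))) = √(-15/8 + (√(111 - 5))^(3/2)) = √(-15/8 + (√106)^(3/2)) = √(-15/8 + 106^(¾))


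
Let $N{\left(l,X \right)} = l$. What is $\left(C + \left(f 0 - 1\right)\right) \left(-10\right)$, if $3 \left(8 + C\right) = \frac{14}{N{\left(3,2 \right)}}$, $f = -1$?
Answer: $\frac{670}{9} \approx 74.444$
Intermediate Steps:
$C = - \frac{58}{9}$ ($C = -8 + \frac{14 \cdot \frac{1}{3}}{3} = -8 + \frac{1}{3} \cdot \frac{14}{3} = -8 + \frac{14}{9} = - \frac{58}{9} \approx -6.4444$)
$\left(C + \left(f 0 - 1\right)\right) \left(-10\right) = \left(- \frac{58}{9} - 1\right) \left(-10\right) = \left(- \frac{67}{9}\right) \left(-10\right) = \frac{670}{9}$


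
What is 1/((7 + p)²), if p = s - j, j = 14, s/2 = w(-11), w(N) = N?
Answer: 1/841 ≈ 0.0011891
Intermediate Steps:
s = -22 (s = 2*(-11) = -22)
p = -36 (p = -22 - 1*14 = -22 - 14 = -36)
1/((7 + p)²) = 1/((7 - 36)²) = 1/((-29)²) = 1/841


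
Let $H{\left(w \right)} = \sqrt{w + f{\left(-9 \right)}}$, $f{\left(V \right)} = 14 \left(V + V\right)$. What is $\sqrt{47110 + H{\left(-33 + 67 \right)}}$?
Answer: $\sqrt{47110 + i \sqrt{218}} \approx 217.05 + 0.034 i$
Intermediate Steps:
$f{\left(V \right)} = 28 V$ ($f{\left(V \right)} = 14 \cdot 2 V = 28 V$)
$H{\left(w \right)} = \sqrt{-252 + w}$ ($H{\left(w \right)} = \sqrt{w + 28 \left(-9\right)} = \sqrt{w - 252} = \sqrt{-252 + w}$)
$\sqrt{47110 + H{\left(-33 + 67 \right)}} = \sqrt{47110 + \sqrt{-252 + \left(-33 + 67\right)}} = \sqrt{47110 + \sqrt{-252 + 34}} = \sqrt{47110 + \sqrt{-218}} = \sqrt{47110 + i \sqrt{218}}$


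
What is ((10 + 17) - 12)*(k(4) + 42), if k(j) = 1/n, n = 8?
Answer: 5055/8 ≈ 631.88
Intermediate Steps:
k(j) = 1/8
((10 + 17) - 12)*(k(4) + 42) = ((10 + 17) - 12)*(1/8 + 42) = (27 - 12)*(337/8) = 15*(337/8) = 5055/8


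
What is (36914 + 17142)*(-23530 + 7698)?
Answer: -855814592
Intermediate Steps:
(36914 + 17142)*(-23530 + 7698) = 54056*(-15832) = -855814592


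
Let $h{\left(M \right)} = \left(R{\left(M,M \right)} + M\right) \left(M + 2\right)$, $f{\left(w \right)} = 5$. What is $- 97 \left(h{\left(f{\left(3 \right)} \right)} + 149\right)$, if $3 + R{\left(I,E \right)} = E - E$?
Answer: $-15811$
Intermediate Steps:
$R{\left(I,E \right)} = -3$ ($R{\left(I,E \right)} = -3 + \left(E - E\right) = -3 + 0 = -3$)
$h{\left(M \right)} = \left(-3 + M\right) \left(2 + M\right)$ ($h{\left(M \right)} = \left(-3 + M\right) \left(M + 2\right) = \left(-3 + M\right) \left(2 + M\right)$)
$- 97 \left(h{\left(f{\left(3 \right)} \right)} + 149\right) = - 97 \left(\left(-6 + 5^{2} - 5\right) + 149\right) = - 97 \left(\left(-6 + 25 - 5\right) + 149\right) = - 97 \left(14 + 149\right) = \left(-97\right) 163 = -15811$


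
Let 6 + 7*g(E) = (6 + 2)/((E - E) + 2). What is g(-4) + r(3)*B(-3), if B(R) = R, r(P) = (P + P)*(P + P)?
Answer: -758/7 ≈ -108.29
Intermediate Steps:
r(P) = 4*P**2 (r(P) = (2*P)*(2*P) = 4*P**2)
g(E) = -2/7 (g(E) = -6/7 + ((6 + 2)/((E - E) + 2))/7 = -6/7 + (8/(0 + 2))/7 = -6/7 + (8/2)/7 = -6/7 + (8*(1/2))/7 = -6/7 + (1/7)*4 = -6/7 + 4/7 = -2/7)
g(-4) + r(3)*B(-3) = -2/7 + (4*3**2)*(-3) = -2/7 + (4*9)*(-3) = -2/7 + 36*(-3) = -2/7 - 108 = -758/7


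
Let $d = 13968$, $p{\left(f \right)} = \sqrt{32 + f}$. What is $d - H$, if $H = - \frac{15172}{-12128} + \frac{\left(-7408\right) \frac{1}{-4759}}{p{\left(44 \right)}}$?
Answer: $\frac{42347183}{3032} - \frac{3704 \sqrt{19}}{90421} \approx 13967.0$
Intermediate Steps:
$H = \frac{3793}{3032} + \frac{3704 \sqrt{19}}{90421}$ ($H = - \frac{15172}{-12128} + \frac{\left(-7408\right) \frac{1}{-4759}}{\sqrt{32 + 44}} = \left(-15172\right) \left(- \frac{1}{12128}\right) + \frac{\left(-7408\right) \left(- \frac{1}{4759}\right)}{\sqrt{76}} = \frac{3793}{3032} + \frac{7408}{4759 \cdot 2 \sqrt{19}} = \frac{3793}{3032} + \frac{7408 \frac{\sqrt{19}}{38}}{4759} = \frac{3793}{3032} + \frac{3704 \sqrt{19}}{90421} \approx 1.4295$)
$d - H = 13968 - \left(\frac{3793}{3032} + \frac{3704 \sqrt{19}}{90421}\right) = \frac{42347183}{3032} - \frac{3704 \sqrt{19}}{90421}$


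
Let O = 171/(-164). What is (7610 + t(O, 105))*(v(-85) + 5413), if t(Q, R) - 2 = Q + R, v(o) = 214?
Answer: 7120501459/164 ≈ 4.3418e+7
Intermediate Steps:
O = -171/164 (O = 171*(-1/164) = -171/164 ≈ -1.0427)
t(Q, R) = 2 + Q + R (t(Q, R) = 2 + (Q + R) = 2 + Q + R)
(7610 + t(O, 105))*(v(-85) + 5413) = (7610 + (2 - 171/164 + 105))*(214 + 5413) = (7610 + 17377/164)*5627 = (1265417/164)*5627 = 7120501459/164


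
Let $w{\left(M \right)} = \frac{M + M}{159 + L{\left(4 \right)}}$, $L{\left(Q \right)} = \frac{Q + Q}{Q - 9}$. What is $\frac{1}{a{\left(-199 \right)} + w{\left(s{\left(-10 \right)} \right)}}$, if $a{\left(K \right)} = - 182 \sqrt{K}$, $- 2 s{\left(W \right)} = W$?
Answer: $\frac{19675}{2041339887472} + \frac{56362579 i \sqrt{199}}{2041339887472} \approx 9.6383 \cdot 10^{-9} + 0.0003895 i$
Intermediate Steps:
$s{\left(W \right)} = - \frac{W}{2}$
$L{\left(Q \right)} = \frac{2 Q}{-9 + Q}$
$w{\left(M \right)} = \frac{10 M}{787}$ ($w{\left(M \right)} = \frac{M + M}{159 + 2 \cdot 4 \frac{1}{-9 + 4}} = \frac{2 M}{159 + 2 \cdot 4 \frac{1}{-5}} = \frac{2 M}{159 + 2 \cdot 4 \left(- \frac{1}{5}\right)} = \frac{2 M}{159 - \frac{8}{5}} = \frac{2 M}{\frac{787}{5}} = 2 M \frac{5}{787} = \frac{10 M}{787}$)
$\frac{1}{a{\left(-199 \right)} + w{\left(s{\left(-10 \right)} \right)}} = \frac{1}{- 182 \sqrt{-199} + \frac{10 \left(\left(- \frac{1}{2}\right) \left(-10\right)\right)}{787}} = \frac{1}{- 182 i \sqrt{199} + \frac{10}{787} \cdot 5} = \frac{1}{- 182 i \sqrt{199} + \frac{50}{787}} = \frac{1}{\frac{50}{787} - 182 i \sqrt{199}}$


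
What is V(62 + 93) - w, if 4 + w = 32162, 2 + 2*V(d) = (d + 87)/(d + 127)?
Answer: -9068717/282 ≈ -32159.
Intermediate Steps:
V(d) = -1 + (87 + d)/(2*(127 + d)) (V(d) = -1 + ((d + 87)/(d + 127))/2 = -1 + ((87 + d)/(127 + d))/2 = -1 + (87 + d)/(2*(127 + d)))
w = 32158 (w = -4 + 32162 = 32158)
V(62 + 93) - w = (-167 - (62 + 93))/(2*(127 + (62 + 93))) - 1*32158 = (-167 - 1*155)/(2*(127 + 155)) - 32158 = (½)*(-167 - 155)/282 - 32158 = (½)*(1/282)*(-322) - 32158 = -161/282 - 32158 = -9068717/282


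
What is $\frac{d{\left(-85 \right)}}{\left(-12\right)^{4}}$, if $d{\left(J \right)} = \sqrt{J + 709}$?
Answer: $\frac{\sqrt{39}}{5184} \approx 0.0012047$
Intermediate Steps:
$d{\left(J \right)} = \sqrt{709 + J}$
$\frac{d{\left(-85 \right)}}{\left(-12\right)^{4}} = \frac{\sqrt{709 - 85}}{\left(-12\right)^{4}} = \frac{\sqrt{624}}{20736} = 4 \sqrt{39} \cdot \frac{1}{20736} = \frac{\sqrt{39}}{5184}$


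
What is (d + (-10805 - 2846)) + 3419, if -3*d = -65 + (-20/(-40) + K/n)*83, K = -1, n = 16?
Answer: -163559/16 ≈ -10222.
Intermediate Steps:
d = 153/16 (d = -(-65 + (-20/(-40) - 1/16)*83)/3 = -(-65 + (-20*(-1/40) - 1*1/16)*83)/3 = -(-65 + (½ - 1/16)*83)/3 = -(-65 + (7/16)*83)/3 = -(-65 + 581/16)/3 = -⅓*(-459/16) = 153/16 ≈ 9.5625)
(d + (-10805 - 2846)) + 3419 = (153/16 + (-10805 - 2846)) + 3419 = (153/16 - 13651) + 3419 = -218263/16 + 3419 = -163559/16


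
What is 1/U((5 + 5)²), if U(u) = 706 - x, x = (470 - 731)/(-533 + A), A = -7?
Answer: 60/42331 ≈ 0.0014174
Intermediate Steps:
x = 29/60 (x = (470 - 731)/(-533 - 7) = -261/(-540) = -261*(-1/540) = 29/60 ≈ 0.48333)
U(u) = 42331/60 (U(u) = 706 - 1*29/60 = 706 - 29/60 = 42331/60)
1/U((5 + 5)²) = 1/(42331/60) = 60/42331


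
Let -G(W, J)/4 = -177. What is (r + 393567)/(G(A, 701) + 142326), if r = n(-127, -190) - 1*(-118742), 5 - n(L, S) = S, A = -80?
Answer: 256252/71517 ≈ 3.5831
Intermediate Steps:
G(W, J) = 708 (G(W, J) = -4*(-177) = 708)
n(L, S) = 5 - S
r = 118937 (r = (5 - 1*(-190)) - 1*(-118742) = (5 + 190) + 118742 = 195 + 118742 = 118937)
(r + 393567)/(G(A, 701) + 142326) = (118937 + 393567)/(708 + 142326) = 512504/143034 = 512504*(1/143034) = 256252/71517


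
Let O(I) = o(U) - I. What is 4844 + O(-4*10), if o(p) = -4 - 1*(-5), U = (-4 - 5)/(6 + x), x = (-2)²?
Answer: 4885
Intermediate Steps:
x = 4
U = -9/10 (U = (-4 - 5)/(6 + 4) = -9/10 ≈ -0.90000)
o(p) = 1 (o(p) = -4 + 5 = 1)
O(I) = 1 - I
4844 + O(-4*10) = 4844 + (1 - (-4)*10) = 4844 + (1 - 1*(-40)) = 4844 + (1 + 40) = 4844 + 41 = 4885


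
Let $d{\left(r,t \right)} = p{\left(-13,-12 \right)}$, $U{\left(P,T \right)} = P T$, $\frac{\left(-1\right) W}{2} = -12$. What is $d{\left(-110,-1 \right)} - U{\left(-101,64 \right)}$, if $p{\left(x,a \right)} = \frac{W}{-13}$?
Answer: $\frac{84008}{13} \approx 6462.2$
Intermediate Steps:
$W = 24$ ($W = \left(-2\right) \left(-12\right) = 24$)
$p{\left(x,a \right)} = - \frac{24}{13}$ ($p{\left(x,a \right)} = \frac{24}{-13} = 24 \left(- \frac{1}{13}\right) = - \frac{24}{13}$)
$d{\left(r,t \right)} = - \frac{24}{13}$
$d{\left(-110,-1 \right)} - U{\left(-101,64 \right)} = - \frac{24}{13} - \left(-101\right) 64 = - \frac{24}{13} - -6464 = - \frac{24}{13} + 6464 = \frac{84008}{13}$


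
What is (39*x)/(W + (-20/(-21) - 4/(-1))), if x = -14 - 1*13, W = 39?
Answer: -1701/71 ≈ -23.958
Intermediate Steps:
x = -27 (x = -14 - 13 = -27)
(39*x)/(W + (-20/(-21) - 4/(-1))) = (39*(-27))/(39 + (-20/(-21) - 4/(-1))) = -1053/(39 + (-20*(-1/21) - 4*(-1))) = -1053/(39 + (20/21 + 4)) = -1053/(39 + 104/21) = -1053/923/21 = -1053*21/923 = -1701/71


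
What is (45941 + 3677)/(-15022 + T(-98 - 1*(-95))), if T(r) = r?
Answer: -49618/15025 ≈ -3.3024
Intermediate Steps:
(45941 + 3677)/(-15022 + T(-98 - 1*(-95))) = (45941 + 3677)/(-15022 + (-98 - 1*(-95))) = 49618/(-15022 + (-98 + 95)) = 49618/(-15022 - 3) = 49618/(-15025) = 49618*(-1/15025) = -49618/15025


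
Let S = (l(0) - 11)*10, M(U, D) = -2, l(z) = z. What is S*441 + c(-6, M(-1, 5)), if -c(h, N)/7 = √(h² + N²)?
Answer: -48510 - 14*√10 ≈ -48554.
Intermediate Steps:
c(h, N) = -7*√(N² + h²) (c(h, N) = -7*√(h² + N²) = -7*√(N² + h²))
S = -110 (S = (0 - 11)*10 = -11*10 = -110)
S*441 + c(-6, M(-1, 5)) = -110*441 - 7*√((-2)² + (-6)²) = -48510 - 7*√(4 + 36) = -48510 - 14*√10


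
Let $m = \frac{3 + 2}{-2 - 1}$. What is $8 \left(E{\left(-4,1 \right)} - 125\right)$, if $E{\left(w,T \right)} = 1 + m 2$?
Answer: $- \frac{3056}{3} \approx -1018.7$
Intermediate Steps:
$m = - \frac{5}{3}$ ($m = \frac{5}{-3} = 5 \left(- \frac{1}{3}\right) = - \frac{5}{3} \approx -1.6667$)
$E{\left(w,T \right)} = - \frac{7}{3}$ ($E{\left(w,T \right)} = 1 - \frac{10}{3} = - \frac{7}{3}$)
$8 \left(E{\left(-4,1 \right)} - 125\right) = 8 \left(- \frac{7}{3} - 125\right) = 8 \left(- \frac{382}{3}\right) = - \frac{3056}{3}$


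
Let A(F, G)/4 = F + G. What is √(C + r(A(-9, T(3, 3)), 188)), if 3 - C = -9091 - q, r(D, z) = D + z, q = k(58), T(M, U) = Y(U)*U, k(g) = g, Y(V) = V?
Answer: 2*√2335 ≈ 96.644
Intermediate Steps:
T(M, U) = U² (T(M, U) = U*U = U²)
q = 58
A(F, G) = 4*F + 4*G (A(F, G) = 4*(F + G) = 4*F + 4*G)
C = 9152 (C = 3 - (-9091 - 1*58) = 3 - (-9091 - 58) = 3 - 1*(-9149) = 3 + 9149 = 9152)
√(C + r(A(-9, T(3, 3)), 188)) = √(9152 + ((4*(-9) + 4*3²) + 188)) = √(9152 + ((-36 + 4*9) + 188)) = √(9152 + ((-36 + 36) + 188)) = √(9152 + (0 + 188)) = √(9152 + 188) = √9340 = 2*√2335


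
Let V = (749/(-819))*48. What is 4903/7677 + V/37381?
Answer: 2378246551/3730661181 ≈ 0.63749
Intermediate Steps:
V = -1712/39 (V = (749*(-1/819))*48 = -107/117*48 = -1712/39 ≈ -43.897)
4903/7677 + V/37381 = 4903/7677 - 1712/39/37381 = 4903*(1/7677) - 1712/39*1/37381 = 4903/7677 - 1712/1457859 = 2378246551/3730661181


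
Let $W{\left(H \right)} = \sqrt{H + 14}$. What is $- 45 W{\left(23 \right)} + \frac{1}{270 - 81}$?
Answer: $\frac{1}{189} - 45 \sqrt{37} \approx -273.72$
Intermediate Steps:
$W{\left(H \right)} = \sqrt{14 + H}$
$- 45 W{\left(23 \right)} + \frac{1}{270 - 81} = - 45 \sqrt{14 + 23} + \frac{1}{270 - 81} = - 45 \sqrt{37} + \frac{1}{189} = \frac{1}{189} - 45 \sqrt{37}$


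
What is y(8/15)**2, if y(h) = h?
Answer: 64/225 ≈ 0.28444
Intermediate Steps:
y(8/15)**2 = (8/15)**2 = 64/225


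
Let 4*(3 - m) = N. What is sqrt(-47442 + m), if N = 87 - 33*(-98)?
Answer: 3*I*sqrt(21453)/2 ≈ 219.7*I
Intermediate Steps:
N = 3321 (N = 87 + 3234 = 3321)
m = -3309/4 (m = 3 - 1/4*3321 = 3 - 3321/4 = -3309/4 ≈ -827.25)
sqrt(-47442 + m) = sqrt(-47442 - 3309/4) = sqrt(-193077/4) = 3*I*sqrt(21453)/2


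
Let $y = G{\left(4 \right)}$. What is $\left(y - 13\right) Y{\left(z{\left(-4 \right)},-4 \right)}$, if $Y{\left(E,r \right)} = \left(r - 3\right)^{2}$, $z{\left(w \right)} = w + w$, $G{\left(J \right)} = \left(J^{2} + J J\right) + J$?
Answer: $1127$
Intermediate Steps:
$G{\left(J \right)} = J + 2 J^{2}$ ($G{\left(J \right)} = \left(J^{2} + J^{2}\right) + J = 2 J^{2} + J = J + 2 J^{2}$)
$y = 36$ ($y = 4 \left(1 + 2 \cdot 4\right) = 4 \left(1 + 8\right) = 4 \cdot 9 = 36$)
$z{\left(w \right)} = 2 w$
$Y{\left(E,r \right)} = \left(-3 + r\right)^{2}$
$\left(y - 13\right) Y{\left(z{\left(-4 \right)},-4 \right)} = \left(36 - 13\right) \left(-3 - 4\right)^{2} = 23 \left(-7\right)^{2} = 23 \cdot 49 = 1127$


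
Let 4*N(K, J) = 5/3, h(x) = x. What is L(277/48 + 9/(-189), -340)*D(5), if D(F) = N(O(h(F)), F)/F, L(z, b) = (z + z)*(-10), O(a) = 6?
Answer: -3205/336 ≈ -9.5387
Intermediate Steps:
L(z, b) = -20*z (L(z, b) = (2*z)*(-10) = -20*z)
N(K, J) = 5/12 (N(K, J) = (5/3)/4 = (5*(1/3))/4 = (1/4)*(5/3) = 5/12)
D(F) = 5/(12*F)
L(277/48 + 9/(-189), -340)*D(5) = (-20*(277/48 + 9/(-189)))*((5/12)/5) = (-20*(277*(1/48) + 9*(-1/189)))*((5/12)*(1/5)) = -20*(277/48 - 1/21)*(1/12) = -20*641/112*(1/12) = -3205/28*1/12 = -3205/336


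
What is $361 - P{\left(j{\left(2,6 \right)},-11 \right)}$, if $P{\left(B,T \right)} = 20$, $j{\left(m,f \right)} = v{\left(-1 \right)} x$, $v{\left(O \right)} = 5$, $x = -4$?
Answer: $341$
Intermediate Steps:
$j{\left(m,f \right)} = -20$ ($j{\left(m,f \right)} = 5 \left(-4\right) = -20$)
$361 - P{\left(j{\left(2,6 \right)},-11 \right)} = 361 - 20 = 341$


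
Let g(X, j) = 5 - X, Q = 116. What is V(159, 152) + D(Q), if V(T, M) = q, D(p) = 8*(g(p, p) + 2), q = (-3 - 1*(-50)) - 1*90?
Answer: -915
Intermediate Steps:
q = -43 (q = (-3 + 50) - 90 = 47 - 90 = -43)
D(p) = 56 - 8*p (D(p) = 8*((5 - p) + 2) = 8*(7 - p) = 56 - 8*p)
V(T, M) = -43
V(159, 152) + D(Q) = -43 + (56 - 8*116) = -43 + (56 - 928) = -43 - 872 = -915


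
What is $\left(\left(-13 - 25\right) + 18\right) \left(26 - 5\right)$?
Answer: $-420$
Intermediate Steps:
$\left(\left(-13 - 25\right) + 18\right) \left(26 - 5\right) = \left(-38 + 18\right) \left(26 - 5\right) = \left(-20\right) 21 = -420$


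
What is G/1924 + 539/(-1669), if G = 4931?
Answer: 7192803/3211156 ≈ 2.2399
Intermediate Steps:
G/1924 + 539/(-1669) = 4931/1924 + 539/(-1669) = 4931*(1/1924) + 539*(-1/1669) = 4931/1924 - 539/1669 = 7192803/3211156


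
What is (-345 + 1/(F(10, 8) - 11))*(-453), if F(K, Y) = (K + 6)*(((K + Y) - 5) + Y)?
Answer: 50792172/325 ≈ 1.5628e+5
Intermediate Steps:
F(K, Y) = (6 + K)*(-5 + K + 2*Y) (F(K, Y) = (6 + K)*((-5 + K + Y) + Y) = (6 + K)*(-5 + K + 2*Y))
(-345 + 1/(F(10, 8) - 11))*(-453) = (-345 + 1/((-30 + 10 + 10**2 + 12*8 + 2*10*8) - 11))*(-453) = (-345 + 1/((-30 + 10 + 100 + 96 + 160) - 11))*(-453) = (-345 + 1/(336 - 11))*(-453) = (-345 + 1/325)*(-453) = -112124/325*(-453) = 50792172/325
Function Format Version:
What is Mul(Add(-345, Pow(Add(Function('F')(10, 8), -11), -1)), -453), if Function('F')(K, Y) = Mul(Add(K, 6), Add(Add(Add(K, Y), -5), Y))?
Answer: Rational(50792172, 325) ≈ 1.5628e+5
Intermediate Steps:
Function('F')(K, Y) = Mul(Add(6, K), Add(-5, K, Mul(2, Y))) (Function('F')(K, Y) = Mul(Add(6, K), Add(Add(-5, K, Y), Y)) = Mul(Add(6, K), Add(-5, K, Mul(2, Y))))
Mul(Add(-345, Pow(Add(Function('F')(10, 8), -11), -1)), -453) = Mul(Add(-345, Pow(Add(Add(-30, 10, Pow(10, 2), Mul(12, 8), Mul(2, 10, 8)), -11), -1)), -453) = Mul(Add(-345, Pow(Add(Add(-30, 10, 100, 96, 160), -11), -1)), -453) = Mul(Add(-345, Pow(Add(336, -11), -1)), -453) = Mul(Add(-345, Pow(325, -1)), -453) = Mul(Add(-345, Rational(1, 325)), -453) = Mul(Rational(-112124, 325), -453) = Rational(50792172, 325)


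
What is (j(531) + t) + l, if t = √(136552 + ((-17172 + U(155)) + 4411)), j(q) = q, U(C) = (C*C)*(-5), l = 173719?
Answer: 174250 + √3666 ≈ 1.7431e+5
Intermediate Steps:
U(C) = -5*C² (U(C) = C²*(-5) = -5*C²)
t = √3666 (t = √(136552 + ((-17172 - 5*155²) + 4411)) = √(136552 + ((-17172 - 5*24025) + 4411)) = √(136552 + ((-17172 - 120125) + 4411)) = √(136552 + (-137297 + 4411)) = √(136552 - 132886) = √3666 ≈ 60.547)
(j(531) + t) + l = (531 + √3666) + 173719 = 174250 + √3666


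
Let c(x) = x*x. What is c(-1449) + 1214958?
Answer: 3314559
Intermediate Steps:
c(x) = x²
c(-1449) + 1214958 = (-1449)² + 1214958 = 2099601 + 1214958 = 3314559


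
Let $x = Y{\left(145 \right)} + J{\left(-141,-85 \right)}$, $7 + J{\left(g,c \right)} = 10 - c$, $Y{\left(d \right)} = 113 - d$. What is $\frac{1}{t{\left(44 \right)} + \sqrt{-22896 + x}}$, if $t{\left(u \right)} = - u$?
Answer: $- \frac{11}{6194} - \frac{i \sqrt{5710}}{12388} \approx -0.0017759 - 0.0060998 i$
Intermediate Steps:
$J{\left(g,c \right)} = 3 - c$ ($J{\left(g,c \right)} = -7 - \left(-10 + c\right) = 3 - c$)
$x = 56$ ($x = \left(113 - 145\right) + \left(3 - -85\right) = \left(113 - 145\right) + \left(3 + 85\right) = -32 + 88 = 56$)
$\frac{1}{t{\left(44 \right)} + \sqrt{-22896 + x}} = \frac{1}{\left(-1\right) 44 + \sqrt{-22896 + 56}} = \frac{1}{-44 + \sqrt{-22840}} = \frac{1}{-44 + 2 i \sqrt{5710}}$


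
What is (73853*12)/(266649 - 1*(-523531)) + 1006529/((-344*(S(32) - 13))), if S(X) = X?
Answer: -197386661681/1291154120 ≈ -152.88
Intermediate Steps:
(73853*12)/(266649 - 1*(-523531)) + 1006529/((-344*(S(32) - 13))) = (73853*12)/(266649 - 1*(-523531)) + 1006529/((-344*(32 - 13))) = 886236/(266649 + 523531) + 1006529/((-344*19)) = 886236/790180 + 1006529/(-6536) = 886236*(1/790180) + 1006529*(-1/6536) = 221559/197545 - 1006529/6536 = -197386661681/1291154120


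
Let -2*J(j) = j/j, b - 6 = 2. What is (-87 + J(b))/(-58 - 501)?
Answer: 175/1118 ≈ 0.15653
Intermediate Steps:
b = 8 (b = 6 + 2 = 8)
J(j) = -½ (J(j) = -j/(2*j) = -½*1 = -½)
(-87 + J(b))/(-58 - 501) = (-87 - ½)/(-58 - 501) = -175/2/(-559) = -175/2*(-1/559) = 175/1118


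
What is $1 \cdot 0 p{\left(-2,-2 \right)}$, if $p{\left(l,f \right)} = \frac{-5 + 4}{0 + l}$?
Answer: $0$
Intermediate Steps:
$p{\left(l,f \right)} = - \frac{1}{l}$
$1 \cdot 0 p{\left(-2,-2 \right)} = 1 \cdot 0 \left(- \frac{1}{-2}\right) = 0 \left(\left(-1\right) \left(- \frac{1}{2}\right)\right) = 0 \cdot \frac{1}{2} = 0$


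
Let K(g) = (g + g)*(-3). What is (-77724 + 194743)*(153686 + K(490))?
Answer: 17640146174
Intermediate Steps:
K(g) = -6*g (K(g) = (2*g)*(-3) = -6*g)
(-77724 + 194743)*(153686 + K(490)) = (-77724 + 194743)*(153686 - 6*490) = 117019*(153686 - 2940) = 117019*150746 = 17640146174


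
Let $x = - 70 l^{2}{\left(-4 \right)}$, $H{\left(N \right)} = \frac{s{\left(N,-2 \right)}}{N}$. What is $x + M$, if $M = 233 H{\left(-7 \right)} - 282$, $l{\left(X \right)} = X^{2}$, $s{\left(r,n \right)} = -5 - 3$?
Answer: $- \frac{125550}{7} \approx -17936.0$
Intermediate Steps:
$s{\left(r,n \right)} = -8$
$H{\left(N \right)} = - \frac{8}{N}$
$M = - \frac{110}{7}$ ($M = 233 \left(- \frac{8}{-7}\right) - 282 = 233 \left(\left(-8\right) \left(- \frac{1}{7}\right)\right) - 282 = 233 \cdot \frac{8}{7} - 282 = \frac{1864}{7} - 282 = - \frac{110}{7} \approx -15.714$)
$x = -17920$ ($x = - 70 \left(\left(-4\right)^{2}\right)^{2} = - 70 \cdot 16^{2} = \left(-70\right) 256 = -17920$)
$x + M = -17920 - \frac{110}{7} = - \frac{125550}{7}$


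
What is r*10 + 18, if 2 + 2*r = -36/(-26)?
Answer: 194/13 ≈ 14.923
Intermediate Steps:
r = -4/13 (r = -1 + (-36/(-26))/2 = -1 + (-36*(-1/26))/2 = -1 + (½)*(18/13) = -1 + 9/13 = -4/13 ≈ -0.30769)
r*10 + 18 = -4/13*10 + 18 = -40/13 + 18 = 194/13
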